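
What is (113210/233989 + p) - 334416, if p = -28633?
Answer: -84949359251/233989 ≈ -3.6305e+5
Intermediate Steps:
(113210/233989 + p) - 334416 = (113210/233989 - 28633) - 334416 = -6699693827/233989 - 334416 = -84949359251/233989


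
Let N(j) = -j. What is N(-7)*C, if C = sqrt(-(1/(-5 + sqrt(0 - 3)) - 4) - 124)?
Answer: 7*sqrt((-599 + 120*I*sqrt(3))/(5 - I*sqrt(3))) ≈ 0.019779 + 76.624*I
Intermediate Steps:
C = sqrt(-120 - 1/(-5 + I*sqrt(3))) (C = sqrt(-(1/(-5 + sqrt(-3)) - 4) - 124) = sqrt(-(1/(-5 + I*sqrt(3)) - 4) - 124) = sqrt(-(-4 + 1/(-5 + I*sqrt(3))) - 124) = sqrt((4 - 1/(-5 + I*sqrt(3))) - 124) = sqrt(-120 - 1/(-5 + I*sqrt(3))) ≈ 0.00283 + 10.946*I)
N(-7)*C = (-1*(-7))*sqrt((-599 + 120*I*sqrt(3))/(5 - I*sqrt(3))) = 7*sqrt((-599 + 120*I*sqrt(3))/(5 - I*sqrt(3)))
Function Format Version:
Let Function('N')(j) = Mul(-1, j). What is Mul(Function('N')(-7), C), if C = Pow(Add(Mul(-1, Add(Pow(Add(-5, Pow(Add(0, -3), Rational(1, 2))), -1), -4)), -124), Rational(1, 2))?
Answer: Mul(7, Pow(Mul(Pow(Add(5, Mul(-1, I, Pow(3, Rational(1, 2)))), -1), Add(-599, Mul(120, I, Pow(3, Rational(1, 2))))), Rational(1, 2))) ≈ Add(0.019779, Mul(76.624, I))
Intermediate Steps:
C = Pow(Add(-120, Mul(-1, Pow(Add(-5, Mul(I, Pow(3, Rational(1, 2)))), -1))), Rational(1, 2)) (C = Pow(Add(Mul(-1, Add(Pow(Add(-5, Pow(-3, Rational(1, 2))), -1), -4)), -124), Rational(1, 2)) = Pow(Add(Mul(-1, Add(Pow(Add(-5, Mul(I, Pow(3, Rational(1, 2)))), -1), -4)), -124), Rational(1, 2)) = Pow(Add(Mul(-1, Add(-4, Pow(Add(-5, Mul(I, Pow(3, Rational(1, 2)))), -1))), -124), Rational(1, 2)) = Pow(Add(Add(4, Mul(-1, Pow(Add(-5, Mul(I, Pow(3, Rational(1, 2)))), -1))), -124), Rational(1, 2)) = Pow(Add(-120, Mul(-1, Pow(Add(-5, Mul(I, Pow(3, Rational(1, 2)))), -1))), Rational(1, 2)) ≈ Add(0.00283, Mul(10.946, I)))
Mul(Function('N')(-7), C) = Mul(Mul(-1, -7), Pow(Mul(Pow(Add(5, Mul(-1, I, Pow(3, Rational(1, 2)))), -1), Add(-599, Mul(120, I, Pow(3, Rational(1, 2))))), Rational(1, 2))) = Mul(7, Pow(Mul(Pow(Add(5, Mul(-1, I, Pow(3, Rational(1, 2)))), -1), Add(-599, Mul(120, I, Pow(3, Rational(1, 2))))), Rational(1, 2)))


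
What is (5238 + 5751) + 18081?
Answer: 29070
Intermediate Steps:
(5238 + 5751) + 18081 = 10989 + 18081 = 29070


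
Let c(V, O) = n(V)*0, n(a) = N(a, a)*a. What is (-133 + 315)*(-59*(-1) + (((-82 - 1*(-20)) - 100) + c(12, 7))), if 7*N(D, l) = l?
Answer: -18746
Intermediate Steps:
N(D, l) = l/7
n(a) = a**2/7 (n(a) = (a/7)*a = a**2/7)
c(V, O) = 0 (c(V, O) = (V**2/7)*0 = 0)
(-133 + 315)*(-59*(-1) + (((-82 - 1*(-20)) - 100) + c(12, 7))) = (-133 + 315)*(-59*(-1) + (((-82 - 1*(-20)) - 100) + 0)) = 182*(59 + (((-82 + 20) - 100) + 0)) = 182*(59 + ((-62 - 100) + 0)) = 182*(59 + (-162 + 0)) = 182*(59 - 162) = 182*(-103) = -18746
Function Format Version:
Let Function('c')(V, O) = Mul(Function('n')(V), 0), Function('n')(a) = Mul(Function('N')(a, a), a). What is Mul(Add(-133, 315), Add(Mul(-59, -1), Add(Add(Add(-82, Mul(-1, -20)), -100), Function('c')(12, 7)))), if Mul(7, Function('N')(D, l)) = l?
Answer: -18746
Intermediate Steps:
Function('N')(D, l) = Mul(Rational(1, 7), l)
Function('n')(a) = Mul(Rational(1, 7), Pow(a, 2)) (Function('n')(a) = Mul(Mul(Rational(1, 7), a), a) = Mul(Rational(1, 7), Pow(a, 2)))
Function('c')(V, O) = 0 (Function('c')(V, O) = Mul(Mul(Rational(1, 7), Pow(V, 2)), 0) = 0)
Mul(Add(-133, 315), Add(Mul(-59, -1), Add(Add(Add(-82, Mul(-1, -20)), -100), Function('c')(12, 7)))) = Mul(Add(-133, 315), Add(Mul(-59, -1), Add(Add(Add(-82, Mul(-1, -20)), -100), 0))) = Mul(182, Add(59, Add(Add(Add(-82, 20), -100), 0))) = Mul(182, Add(59, Add(Add(-62, -100), 0))) = Mul(182, Add(59, Add(-162, 0))) = Mul(182, Add(59, -162)) = Mul(182, -103) = -18746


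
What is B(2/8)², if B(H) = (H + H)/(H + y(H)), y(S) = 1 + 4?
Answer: 4/441 ≈ 0.0090703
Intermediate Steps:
y(S) = 5
B(H) = 2*H/(5 + H) (B(H) = (H + H)/(H + 5) = (2*H)/(5 + H) = 2*H/(5 + H))
B(2/8)² = (2*(2/8)/(5 + 2/8))² = (2*(2*(⅛))/(5 + 2*(⅛)))² = (2*(¼)/(5 + ¼))² = (2*(¼)/(21/4))² = (2*(¼)*(4/21))² = (2/21)² = 4/441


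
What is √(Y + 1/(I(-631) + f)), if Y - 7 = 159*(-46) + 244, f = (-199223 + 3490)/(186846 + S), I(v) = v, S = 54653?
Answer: 5*I*√6577390635297958914/152581602 ≈ 84.042*I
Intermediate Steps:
f = -195733/241499 (f = (-199223 + 3490)/(186846 + 54653) = -195733/241499 ≈ -0.81049)
Y = -7063 (Y = 7 + (159*(-46) + 244) = 7 + (-7314 + 244) = 7 - 7070 = -7063)
√(Y + 1/(I(-631) + f)) = √(-7063 + 1/(-631 - 195733/241499)) = √(-7063 + 1/(-152581602/241499)) = √(-7063 - 241499/152581602) = √(-1077684096425/152581602) = 5*I*√6577390635297958914/152581602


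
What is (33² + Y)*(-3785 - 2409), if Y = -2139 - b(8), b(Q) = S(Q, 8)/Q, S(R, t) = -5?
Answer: 25999315/4 ≈ 6.4998e+6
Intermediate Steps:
b(Q) = -5/Q
Y = -17107/8 (Y = -2139 - (-5)/8 = -2139 - 1*(-5/8) = -2139 + 5/8 = -17107/8 ≈ -2138.4)
(33² + Y)*(-3785 - 2409) = (33² - 17107/8)*(-3785 - 2409) = (1089 - 17107/8)*(-6194) = -8395/8*(-6194) = 25999315/4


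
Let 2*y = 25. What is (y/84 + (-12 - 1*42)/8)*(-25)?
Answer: 27725/168 ≈ 165.03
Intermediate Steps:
y = 25/2 (y = (½)*25 = 25/2 ≈ 12.500)
(y/84 + (-12 - 1*42)/8)*(-25) = ((25/2)/84 + (-12 - 1*42)/8)*(-25) = ((25/2)*(1/84) + (-12 - 42)*(⅛))*(-25) = (25/168 - 54*⅛)*(-25) = (25/168 - 27/4)*(-25) = -1109/168*(-25) = 27725/168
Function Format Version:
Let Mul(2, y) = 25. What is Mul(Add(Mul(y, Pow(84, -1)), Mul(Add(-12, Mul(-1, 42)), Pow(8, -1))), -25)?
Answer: Rational(27725, 168) ≈ 165.03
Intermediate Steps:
y = Rational(25, 2) (y = Mul(Rational(1, 2), 25) = Rational(25, 2) ≈ 12.500)
Mul(Add(Mul(y, Pow(84, -1)), Mul(Add(-12, Mul(-1, 42)), Pow(8, -1))), -25) = Mul(Add(Mul(Rational(25, 2), Pow(84, -1)), Mul(Add(-12, Mul(-1, 42)), Pow(8, -1))), -25) = Mul(Add(Mul(Rational(25, 2), Rational(1, 84)), Mul(Add(-12, -42), Rational(1, 8))), -25) = Mul(Add(Rational(25, 168), Mul(-54, Rational(1, 8))), -25) = Mul(Add(Rational(25, 168), Rational(-27, 4)), -25) = Mul(Rational(-1109, 168), -25) = Rational(27725, 168)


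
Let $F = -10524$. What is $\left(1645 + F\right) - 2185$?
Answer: $-11064$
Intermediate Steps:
$\left(1645 + F\right) - 2185 = \left(1645 - 10524\right) - 2185 = -8879 - 2185 = -11064$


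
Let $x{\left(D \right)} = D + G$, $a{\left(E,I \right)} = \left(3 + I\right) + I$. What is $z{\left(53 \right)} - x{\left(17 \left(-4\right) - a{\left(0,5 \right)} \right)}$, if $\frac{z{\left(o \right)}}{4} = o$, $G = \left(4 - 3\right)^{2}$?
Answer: $292$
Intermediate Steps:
$a{\left(E,I \right)} = 3 + 2 I$
$G = 1$ ($G = 1^{2} = 1$)
$z{\left(o \right)} = 4 o$
$x{\left(D \right)} = 1 + D$ ($x{\left(D \right)} = D + 1 = 1 + D$)
$z{\left(53 \right)} - x{\left(17 \left(-4\right) - a{\left(0,5 \right)} \right)} = 4 \cdot 53 - \left(1 + \left(17 \left(-4\right) - \left(3 + 2 \cdot 5\right)\right)\right) = 212 - \left(1 - 81\right) = 212 - -80 = 212 + 80 = 292$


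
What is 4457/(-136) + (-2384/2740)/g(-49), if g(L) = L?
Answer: -149518149/4564840 ≈ -32.754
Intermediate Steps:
4457/(-136) + (-2384/2740)/g(-49) = 4457/(-136) - 2384/2740/(-49) = 4457*(-1/136) - 2384*1/2740*(-1/49) = -4457/136 - 596/685*(-1/49) = -4457/136 + 596/33565 = -149518149/4564840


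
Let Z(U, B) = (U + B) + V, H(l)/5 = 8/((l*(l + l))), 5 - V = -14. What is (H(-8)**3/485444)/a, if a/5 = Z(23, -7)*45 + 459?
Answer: 25/4044362121216 ≈ 6.1814e-12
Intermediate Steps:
V = 19 (V = 5 - 1*(-14) = 5 + 14 = 19)
H(l) = 20/l**2 (H(l) = 5*(8/((l*(l + l)))) = 5*(8/((l*(2*l)))) = 5*(8/((2*l**2))) = 5*(8*(1/(2*l**2))) = 5*(4/l**2) = 20/l**2)
Z(U, B) = 19 + B + U (Z(U, B) = (U + B) + 19 = (B + U) + 19 = 19 + B + U)
a = 10170 (a = 5*((19 - 7 + 23)*45 + 459) = 5*(35*45 + 459) = 5*(1575 + 459) = 5*2034 = 10170)
(H(-8)**3/485444)/a = ((20/(-8)**2)**3/485444)/10170 = ((20*(1/64))**3*(1/485444))*(1/10170) = ((5/16)**3*(1/485444))*(1/10170) = ((125/4096)*(1/485444))*(1/10170) = (125/1988378624)*(1/10170) = 25/4044362121216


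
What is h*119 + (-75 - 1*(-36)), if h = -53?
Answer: -6346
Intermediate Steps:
h*119 + (-75 - 1*(-36)) = -53*119 + (-75 - 1*(-36)) = -6307 + (-75 + 36) = -6307 - 39 = -6346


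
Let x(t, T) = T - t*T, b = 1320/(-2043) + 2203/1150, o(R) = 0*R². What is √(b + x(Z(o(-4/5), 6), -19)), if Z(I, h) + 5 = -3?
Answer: 7*I*√84979387218/156630 ≈ 13.028*I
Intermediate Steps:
o(R) = 0
Z(I, h) = -8 (Z(I, h) = -5 - 3 = -8)
b = 994243/783150 (b = 1320*(-1/2043) + 2203*(1/1150) = -440/681 + 2203/1150 = 994243/783150 ≈ 1.2695)
x(t, T) = T - T*t
√(b + x(Z(o(-4/5), 6), -19)) = √(994243/783150 - 19*(1 - 1*(-8))) = √(994243/783150 - 19*(1 + 8)) = √(994243/783150 - 19*9) = √(994243/783150 - 171) = √(-132924407/783150) = 7*I*√84979387218/156630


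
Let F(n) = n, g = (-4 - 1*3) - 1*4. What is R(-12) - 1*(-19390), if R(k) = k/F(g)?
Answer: 213302/11 ≈ 19391.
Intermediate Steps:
g = -11 (g = (-4 - 3) - 4 = -7 - 4 = -11)
R(k) = -k/11 (R(k) = k/(-11) = k*(-1/11) = -k/11)
R(-12) - 1*(-19390) = -1/11*(-12) - 1*(-19390) = 12/11 + 19390 = 213302/11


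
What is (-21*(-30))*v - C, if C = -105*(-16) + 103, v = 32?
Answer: 18377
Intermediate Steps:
C = 1783 (C = 1680 + 103 = 1783)
(-21*(-30))*v - C = -21*(-30)*32 - 1*1783 = 630*32 - 1783 = 20160 - 1783 = 18377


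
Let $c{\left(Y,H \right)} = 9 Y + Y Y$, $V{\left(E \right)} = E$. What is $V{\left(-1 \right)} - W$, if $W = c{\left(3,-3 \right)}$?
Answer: $-37$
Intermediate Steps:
$c{\left(Y,H \right)} = Y^{2} + 9 Y$ ($c{\left(Y,H \right)} = 9 Y + Y^{2} = Y^{2} + 9 Y$)
$W = 36$ ($W = 3 \left(9 + 3\right) = 3 \cdot 12 = 36$)
$V{\left(-1 \right)} - W = -1 - 36 = -37$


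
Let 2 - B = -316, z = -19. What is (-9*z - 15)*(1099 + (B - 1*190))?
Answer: 191412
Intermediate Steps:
B = 318 (B = 2 - 1*(-316) = 2 + 316 = 318)
(-9*z - 15)*(1099 + (B - 1*190)) = (-9*(-19) - 15)*(1099 + (318 - 1*190)) = (171 - 15)*(1099 + (318 - 190)) = 156*(1099 + 128) = 156*1227 = 191412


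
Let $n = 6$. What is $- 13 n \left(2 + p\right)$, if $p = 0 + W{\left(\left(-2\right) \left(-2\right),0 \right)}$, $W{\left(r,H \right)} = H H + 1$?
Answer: $-234$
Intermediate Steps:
$W{\left(r,H \right)} = 1 + H^{2}$ ($W{\left(r,H \right)} = H^{2} + 1 = 1 + H^{2}$)
$p = 1$ ($p = 0 + \left(1 + 0^{2}\right) = 0 + \left(1 + 0\right) = 0 + 1 = 1$)
$- 13 n \left(2 + p\right) = - 13 \cdot 6 \left(2 + 1\right) = - 13 \cdot 6 \cdot 3 = \left(-13\right) 18 = -234$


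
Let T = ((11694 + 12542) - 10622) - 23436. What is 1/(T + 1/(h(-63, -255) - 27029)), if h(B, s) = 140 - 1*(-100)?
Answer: -26789/263121559 ≈ -0.00010181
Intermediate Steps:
h(B, s) = 240 (h(B, s) = 140 + 100 = 240)
T = -9822 (T = (24236 - 10622) - 23436 = 13614 - 23436 = -9822)
1/(T + 1/(h(-63, -255) - 27029)) = 1/(-9822 + 1/(240 - 27029)) = 1/(-9822 + 1/(-26789)) = 1/(-9822 - 1/26789) = 1/(-263121559/26789) = -26789/263121559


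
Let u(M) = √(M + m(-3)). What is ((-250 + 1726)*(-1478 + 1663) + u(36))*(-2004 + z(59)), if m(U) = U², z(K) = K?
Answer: -531101700 - 5835*√5 ≈ -5.3112e+8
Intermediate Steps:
u(M) = √(9 + M) (u(M) = √(M + (-3)²) = √(M + 9) = √(9 + M))
((-250 + 1726)*(-1478 + 1663) + u(36))*(-2004 + z(59)) = ((-250 + 1726)*(-1478 + 1663) + √(9 + 36))*(-2004 + 59) = (1476*185 + √45)*(-1945) = (273060 + 3*√5)*(-1945) = -531101700 - 5835*√5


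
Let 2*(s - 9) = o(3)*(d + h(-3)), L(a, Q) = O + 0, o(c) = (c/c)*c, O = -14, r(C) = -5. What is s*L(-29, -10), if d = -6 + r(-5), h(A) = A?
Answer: 168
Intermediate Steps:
d = -11 (d = -6 - 5 = -11)
o(c) = c (o(c) = 1*c = c)
L(a, Q) = -14 (L(a, Q) = -14 + 0 = -14)
s = -12 (s = 9 + (3*(-11 - 3))/2 = 9 + (3*(-14))/2 = 9 + (½)*(-42) = 9 - 21 = -12)
s*L(-29, -10) = -12*(-14) = 168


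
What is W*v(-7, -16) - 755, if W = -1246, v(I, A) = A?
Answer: 19181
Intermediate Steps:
W*v(-7, -16) - 755 = -1246*(-16) - 755 = 19936 - 755 = 19181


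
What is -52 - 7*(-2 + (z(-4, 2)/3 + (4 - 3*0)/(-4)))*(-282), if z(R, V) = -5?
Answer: -9264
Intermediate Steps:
-52 - 7*(-2 + (z(-4, 2)/3 + (4 - 3*0)/(-4)))*(-282) = -52 - 7*(-2 + (-5/3 + (4 - 3*0)/(-4)))*(-282) = -52 - 7*(-2 + (-5*1/3 + (4 + 0)*(-1/4)))*(-282) = -52 - 7*(-2 + (-5/3 + 4*(-1/4)))*(-282) = -52 - 7*(-2 + (-5/3 - 1))*(-282) = -52 - 7*(-2 - 8/3)*(-282) = -52 - 7*(-14/3)*(-282) = -52 + (98/3)*(-282) = -52 - 9212 = -9264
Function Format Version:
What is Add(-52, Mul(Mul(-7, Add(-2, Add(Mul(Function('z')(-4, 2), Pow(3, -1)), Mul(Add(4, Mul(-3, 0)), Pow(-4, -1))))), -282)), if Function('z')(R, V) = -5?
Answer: -9264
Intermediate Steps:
Add(-52, Mul(Mul(-7, Add(-2, Add(Mul(Function('z')(-4, 2), Pow(3, -1)), Mul(Add(4, Mul(-3, 0)), Pow(-4, -1))))), -282)) = Add(-52, Mul(Mul(-7, Add(-2, Add(Mul(-5, Pow(3, -1)), Mul(Add(4, Mul(-3, 0)), Pow(-4, -1))))), -282)) = Add(-52, Mul(Mul(-7, Add(-2, Add(Mul(-5, Rational(1, 3)), Mul(Add(4, 0), Rational(-1, 4))))), -282)) = Add(-52, Mul(Mul(-7, Add(-2, Add(Rational(-5, 3), Mul(4, Rational(-1, 4))))), -282)) = Add(-52, Mul(Mul(-7, Add(-2, Add(Rational(-5, 3), -1))), -282)) = Add(-52, Mul(Mul(-7, Add(-2, Rational(-8, 3))), -282)) = Add(-52, Mul(Mul(-7, Rational(-14, 3)), -282)) = Add(-52, Mul(Rational(98, 3), -282)) = Add(-52, -9212) = -9264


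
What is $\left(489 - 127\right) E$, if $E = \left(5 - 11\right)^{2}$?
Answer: $13032$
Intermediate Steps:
$E = 36$ ($E = \left(-6\right)^{2} = 36$)
$\left(489 - 127\right) E = \left(489 - 127\right) 36 = 362 \cdot 36 = 13032$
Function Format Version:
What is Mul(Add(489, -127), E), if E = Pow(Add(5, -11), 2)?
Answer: 13032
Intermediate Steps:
E = 36 (E = Pow(-6, 2) = 36)
Mul(Add(489, -127), E) = Mul(Add(489, -127), 36) = Mul(362, 36) = 13032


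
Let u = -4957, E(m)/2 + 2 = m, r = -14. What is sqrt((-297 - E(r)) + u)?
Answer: I*sqrt(5222) ≈ 72.263*I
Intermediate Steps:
E(m) = -4 + 2*m
sqrt((-297 - E(r)) + u) = sqrt((-297 - (-4 + 2*(-14))) - 4957) = sqrt((-297 - (-4 - 28)) - 4957) = sqrt((-297 - 1*(-32)) - 4957) = sqrt((-297 + 32) - 4957) = sqrt(-265 - 4957) = sqrt(-5222) = I*sqrt(5222)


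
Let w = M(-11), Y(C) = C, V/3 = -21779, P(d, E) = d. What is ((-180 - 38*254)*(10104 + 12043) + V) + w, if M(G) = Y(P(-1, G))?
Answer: -217814642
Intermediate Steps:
V = -65337 (V = 3*(-21779) = -65337)
M(G) = -1
w = -1
((-180 - 38*254)*(10104 + 12043) + V) + w = ((-180 - 38*254)*(10104 + 12043) - 65337) - 1 = ((-180 - 9652)*22147 - 65337) - 1 = (-9832*22147 - 65337) - 1 = (-217749304 - 65337) - 1 = -217814641 - 1 = -217814642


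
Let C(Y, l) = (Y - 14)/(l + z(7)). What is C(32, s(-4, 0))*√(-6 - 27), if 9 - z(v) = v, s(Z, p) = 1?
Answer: 6*I*√33 ≈ 34.467*I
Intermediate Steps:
z(v) = 9 - v
C(Y, l) = (-14 + Y)/(2 + l) (C(Y, l) = (Y - 14)/(l + (9 - 1*7)) = (-14 + Y)/(l + (9 - 7)) = (-14 + Y)/(l + 2) = (-14 + Y)/(2 + l))
C(32, s(-4, 0))*√(-6 - 27) = ((-14 + 32)/(2 + 1))*√(-6 - 27) = (18/3)*√(-33) = ((⅓)*18)*(I*√33) = 6*(I*√33) = 6*I*√33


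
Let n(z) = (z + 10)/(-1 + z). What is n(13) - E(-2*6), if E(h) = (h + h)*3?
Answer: 887/12 ≈ 73.917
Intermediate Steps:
n(z) = (10 + z)/(-1 + z)
E(h) = 6*h (E(h) = (2*h)*3 = 6*h)
n(13) - E(-2*6) = (10 + 13)/(-1 + 13) - 6*(-2*6) = 23/12 - 6*(-12) = (1/12)*23 - 1*(-72) = 23/12 + 72 = 887/12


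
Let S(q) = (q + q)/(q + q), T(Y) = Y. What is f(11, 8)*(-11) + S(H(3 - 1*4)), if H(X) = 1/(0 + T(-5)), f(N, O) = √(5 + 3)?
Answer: 1 - 22*√2 ≈ -30.113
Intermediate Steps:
f(N, O) = 2*√2 (f(N, O) = √8 = 2*√2)
H(X) = -⅕ (H(X) = 1/(0 - 5) = 1/(-5) = -⅕)
S(q) = 1 (S(q) = (2*q)/((2*q)) = (2*q)*(1/(2*q)) = 1)
f(11, 8)*(-11) + S(H(3 - 1*4)) = (2*√2)*(-11) + 1 = -22*√2 + 1 = 1 - 22*√2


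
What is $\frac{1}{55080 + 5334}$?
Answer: $\frac{1}{60414} \approx 1.6552 \cdot 10^{-5}$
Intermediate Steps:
$\frac{1}{55080 + 5334} = \frac{1}{60414}$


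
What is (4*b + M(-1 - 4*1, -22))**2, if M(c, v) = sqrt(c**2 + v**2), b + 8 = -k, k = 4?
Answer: (48 - sqrt(509))**2 ≈ 647.14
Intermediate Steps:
b = -12 (b = -8 - 1*4 = -8 - 4 = -12)
(4*b + M(-1 - 4*1, -22))**2 = (4*(-12) + sqrt((-1 - 4*1)**2 + (-22)**2))**2 = (-48 + sqrt((-1 - 4)**2 + 484))**2 = (-48 + sqrt((-5)**2 + 484))**2 = (-48 + sqrt(25 + 484))**2 = (-48 + sqrt(509))**2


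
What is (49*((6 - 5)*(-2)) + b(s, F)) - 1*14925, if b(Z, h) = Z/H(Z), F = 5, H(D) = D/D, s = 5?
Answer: -15018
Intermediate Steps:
H(D) = 1
b(Z, h) = Z (b(Z, h) = Z/1 = Z*1 = Z)
(49*((6 - 5)*(-2)) + b(s, F)) - 1*14925 = (49*((6 - 5)*(-2)) + 5) - 1*14925 = (49*(1*(-2)) + 5) - 14925 = (49*(-2) + 5) - 14925 = (-98 + 5) - 14925 = -93 - 14925 = -15018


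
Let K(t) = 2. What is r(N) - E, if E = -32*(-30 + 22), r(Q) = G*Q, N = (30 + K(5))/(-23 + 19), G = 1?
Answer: -264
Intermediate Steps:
N = -8 (N = (30 + 2)/(-23 + 19) = 32/(-4) = 32*(-¼) = -8)
r(Q) = Q (r(Q) = 1*Q = Q)
E = 256 (E = -32*(-8) = 256)
r(N) - E = -8 - 1*256 = -8 - 256 = -264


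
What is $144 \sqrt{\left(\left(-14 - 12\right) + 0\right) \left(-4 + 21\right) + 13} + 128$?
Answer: $128 + 144 i \sqrt{429} \approx 128.0 + 2982.6 i$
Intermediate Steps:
$144 \sqrt{\left(\left(-14 - 12\right) + 0\right) \left(-4 + 21\right) + 13} + 128 = 144 \sqrt{\left(-26 + 0\right) 17 + 13} + 128 = 144 \sqrt{\left(-26\right) 17 + 13} + 128 = 144 \sqrt{-442 + 13} + 128 = 144 \sqrt{-429} + 128 = 144 i \sqrt{429} + 128 = 128 + 144 i \sqrt{429}$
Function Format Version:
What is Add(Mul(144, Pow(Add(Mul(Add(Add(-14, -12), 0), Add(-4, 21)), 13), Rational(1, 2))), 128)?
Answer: Add(128, Mul(144, I, Pow(429, Rational(1, 2)))) ≈ Add(128.00, Mul(2982.6, I))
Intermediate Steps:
Add(Mul(144, Pow(Add(Mul(Add(Add(-14, -12), 0), Add(-4, 21)), 13), Rational(1, 2))), 128) = Add(Mul(144, Pow(Add(Mul(Add(-26, 0), 17), 13), Rational(1, 2))), 128) = Add(Mul(144, Pow(Add(Mul(-26, 17), 13), Rational(1, 2))), 128) = Add(Mul(144, Pow(Add(-442, 13), Rational(1, 2))), 128) = Add(Mul(144, Pow(-429, Rational(1, 2))), 128) = Add(Mul(144, Mul(I, Pow(429, Rational(1, 2)))), 128) = Add(Mul(144, I, Pow(429, Rational(1, 2))), 128) = Add(128, Mul(144, I, Pow(429, Rational(1, 2))))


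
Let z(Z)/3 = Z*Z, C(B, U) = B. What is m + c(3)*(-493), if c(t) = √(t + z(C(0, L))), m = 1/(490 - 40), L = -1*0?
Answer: 1/450 - 493*√3 ≈ -853.90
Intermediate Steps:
L = 0
m = 1/450 ≈ 0.0022222
z(Z) = 3*Z² (z(Z) = 3*(Z*Z) = 3*Z²)
c(t) = √t (c(t) = √(t + 3*0²) = √(t + 3*0) = √(t + 0) = √t)
m + c(3)*(-493) = 1/450 + √3*(-493) = 1/450 - 493*√3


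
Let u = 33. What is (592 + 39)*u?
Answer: 20823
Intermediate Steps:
(592 + 39)*u = (592 + 39)*33 = 631*33 = 20823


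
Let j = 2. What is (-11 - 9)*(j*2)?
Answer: -80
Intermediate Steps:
(-11 - 9)*(j*2) = (-11 - 9)*(2*2) = -20*4 = -80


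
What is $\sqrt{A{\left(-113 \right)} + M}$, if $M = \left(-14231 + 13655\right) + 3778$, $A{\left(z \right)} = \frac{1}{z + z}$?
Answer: $\frac{\sqrt{163545126}}{226} \approx 56.586$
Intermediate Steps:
$A{\left(z \right)} = \frac{1}{2 z}$
$M = 3202$ ($M = -576 + 3778 = 3202$)
$\sqrt{A{\left(-113 \right)} + M} = \sqrt{\frac{1}{2 \left(-113\right)} + 3202} = \sqrt{\frac{1}{2} \left(- \frac{1}{113}\right) + 3202} = \sqrt{- \frac{1}{226} + 3202} = \sqrt{\frac{723651}{226}} = \frac{\sqrt{163545126}}{226}$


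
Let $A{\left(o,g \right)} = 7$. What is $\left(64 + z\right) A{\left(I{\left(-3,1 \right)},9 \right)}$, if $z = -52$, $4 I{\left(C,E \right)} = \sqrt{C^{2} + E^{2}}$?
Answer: $84$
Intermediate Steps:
$I{\left(C,E \right)} = \frac{\sqrt{C^{2} + E^{2}}}{4}$
$\left(64 + z\right) A{\left(I{\left(-3,1 \right)},9 \right)} = \left(64 - 52\right) 7 = 12 \cdot 7 = 84$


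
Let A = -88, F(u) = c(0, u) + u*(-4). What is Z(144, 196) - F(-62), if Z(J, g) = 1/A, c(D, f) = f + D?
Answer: -16369/88 ≈ -186.01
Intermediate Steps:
c(D, f) = D + f
F(u) = -3*u (F(u) = (0 + u) + u*(-4) = u - 4*u = -3*u)
Z(J, g) = -1/88 (Z(J, g) = 1/(-88) = -1/88)
Z(144, 196) - F(-62) = -1/88 - (-3)*(-62) = -1/88 - 1*186 = -1/88 - 186 = -16369/88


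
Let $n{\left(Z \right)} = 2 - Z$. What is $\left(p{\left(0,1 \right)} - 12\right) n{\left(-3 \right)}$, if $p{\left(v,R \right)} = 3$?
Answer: $-45$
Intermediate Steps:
$\left(p{\left(0,1 \right)} - 12\right) n{\left(-3 \right)} = \left(3 - 12\right) \left(2 - -3\right) = - 9 \left(2 + 3\right) = \left(-9\right) 5 = -45$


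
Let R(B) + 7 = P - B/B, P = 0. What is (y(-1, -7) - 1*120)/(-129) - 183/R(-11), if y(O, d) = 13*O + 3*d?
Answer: 24839/1032 ≈ 24.069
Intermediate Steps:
y(O, d) = 3*d + 13*O
R(B) = -8 (R(B) = -7 + (0 - B/B) = -7 + (0 - 1*1) = -7 + (0 - 1) = -7 - 1 = -8)
(y(-1, -7) - 1*120)/(-129) - 183/R(-11) = ((3*(-7) + 13*(-1)) - 1*120)/(-129) - 183/(-8) = ((-21 - 13) - 120)*(-1/129) - 183*(-⅛) = (-34 - 120)*(-1/129) + 183/8 = -154*(-1/129) + 183/8 = 154/129 + 183/8 = 24839/1032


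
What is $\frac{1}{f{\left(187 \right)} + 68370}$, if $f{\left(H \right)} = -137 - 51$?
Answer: $\frac{1}{68182} \approx 1.4667 \cdot 10^{-5}$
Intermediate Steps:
$f{\left(H \right)} = -188$ ($f{\left(H \right)} = -137 - 51 = -188$)
$\frac{1}{f{\left(187 \right)} + 68370} = \frac{1}{-188 + 68370} = \frac{1}{68182}$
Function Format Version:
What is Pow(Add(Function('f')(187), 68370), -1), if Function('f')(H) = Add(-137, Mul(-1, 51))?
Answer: Rational(1, 68182) ≈ 1.4667e-5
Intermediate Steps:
Function('f')(H) = -188 (Function('f')(H) = Add(-137, -51) = -188)
Pow(Add(Function('f')(187), 68370), -1) = Pow(Add(-188, 68370), -1) = Pow(68182, -1) = Rational(1, 68182)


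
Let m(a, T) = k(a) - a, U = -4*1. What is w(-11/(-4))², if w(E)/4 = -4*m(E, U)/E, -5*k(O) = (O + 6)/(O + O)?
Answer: 4665600/14641 ≈ 318.67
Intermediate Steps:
k(O) = -(6 + O)/(10*O) (k(O) = -(O + 6)/(5*(O + O)) = -(6 + O)/(5*(2*O)) = -(6 + O)*1/(2*O)/5 = -(6 + O)/(10*O))
U = -4
m(a, T) = -a + (-6 - a)/(10*a) (m(a, T) = (-6 - a)/(10*a) - a = -a + (-6 - a)/(10*a))
w(E) = -16*(-⅒ - E - 3/(5*E))/E (w(E) = 4*(-4*(-⅒ - E - 3/(5*E))/E) = -16*(-⅒ - E - 3/(5*E))/E)
w(-11/(-4))² = (16 + 8/(5*((-11/(-4)))) + 48/(5*(-11/(-4))²))² = (16 + 8/(5*((-11*(-¼)))) + 48/(5*(-11*(-¼))²))² = (16 + 8/(5*(11/4)) + 48/(5*(11/4)²))² = (16 + (8/5)*(4/11) + (48/5)*(16/121))² = (16 + 32/55 + 768/605)² = (2160/121)² = 4665600/14641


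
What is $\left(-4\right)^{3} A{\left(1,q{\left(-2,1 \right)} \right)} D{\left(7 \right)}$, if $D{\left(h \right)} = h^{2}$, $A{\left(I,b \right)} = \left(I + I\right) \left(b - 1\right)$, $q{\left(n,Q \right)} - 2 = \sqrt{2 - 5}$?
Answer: $-6272 - 6272 i \sqrt{3} \approx -6272.0 - 10863.0 i$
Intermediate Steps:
$q{\left(n,Q \right)} = 2 + i \sqrt{3}$ ($q{\left(n,Q \right)} = 2 + \sqrt{2 - 5} = 2 + \sqrt{-3} = 2 + i \sqrt{3}$)
$A{\left(I,b \right)} = 2 I \left(-1 + b\right)$
$\left(-4\right)^{3} A{\left(1,q{\left(-2,1 \right)} \right)} D{\left(7 \right)} = \left(-4\right)^{3} \cdot 2 \cdot 1 \left(-1 + \left(2 + i \sqrt{3}\right)\right) 7^{2} = - 64 \cdot 2 \cdot 1 \left(1 + i \sqrt{3}\right) 49 = - 64 \left(2 + 2 i \sqrt{3}\right) 49 = \left(-128 - 128 i \sqrt{3}\right) 49 = -6272 - 6272 i \sqrt{3}$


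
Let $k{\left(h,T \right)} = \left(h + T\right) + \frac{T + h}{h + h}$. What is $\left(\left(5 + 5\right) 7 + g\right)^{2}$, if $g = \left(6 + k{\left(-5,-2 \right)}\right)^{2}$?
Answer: $\frac{49126081}{10000} \approx 4912.6$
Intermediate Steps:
$k{\left(h,T \right)} = T + h + \frac{T + h}{2 h}$ ($k{\left(h,T \right)} = \left(T + h\right) + \frac{T + h}{2 h} = T + h + \frac{T + h}{2 h}$)
$g = \frac{9}{100}$ ($g = \left(6 + \left(\frac{1}{2} - 2 - 5 + \frac{1}{2} \left(-2\right) \frac{1}{-5}\right)\right)^{2} = \left(6 + \left(\frac{1}{2} - 2 - 5 + \frac{1}{2} \left(-2\right) \left(- \frac{1}{5}\right)\right)\right)^{2} = \left(6 + \left(\frac{1}{2} - 2 - 5 + \frac{1}{5}\right)\right)^{2} = \left(6 - \frac{63}{10}\right)^{2} = \left(- \frac{3}{10}\right)^{2} = \frac{9}{100} \approx 0.09$)
$\left(\left(5 + 5\right) 7 + g\right)^{2} = \left(\left(5 + 5\right) 7 + \frac{9}{100}\right)^{2} = \left(10 \cdot 7 + \frac{9}{100}\right)^{2} = \left(70 + \frac{9}{100}\right)^{2} = \left(\frac{7009}{100}\right)^{2} = \frac{49126081}{10000}$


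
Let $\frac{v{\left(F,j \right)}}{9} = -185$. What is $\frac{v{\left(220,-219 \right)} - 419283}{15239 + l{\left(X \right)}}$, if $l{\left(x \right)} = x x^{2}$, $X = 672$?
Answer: $- \frac{420948}{303479687} \approx -0.0013871$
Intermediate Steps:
$v{\left(F,j \right)} = -1665$ ($v{\left(F,j \right)} = 9 \left(-185\right) = -1665$)
$l{\left(x \right)} = x^{3}$
$\frac{v{\left(220,-219 \right)} - 419283}{15239 + l{\left(X \right)}} = \frac{-1665 - 419283}{15239 + 672^{3}} = - \frac{420948}{15239 + 303464448} = - \frac{420948}{303479687}$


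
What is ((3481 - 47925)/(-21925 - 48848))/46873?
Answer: 44444/3317342829 ≈ 1.3397e-5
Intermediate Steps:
((3481 - 47925)/(-21925 - 48848))/46873 = -44444/(-70773)*(1/46873) = -44444*(-1/70773)*(1/46873) = (44444/70773)*(1/46873) = 44444/3317342829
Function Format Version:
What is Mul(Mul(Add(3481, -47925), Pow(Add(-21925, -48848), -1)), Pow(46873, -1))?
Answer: Rational(44444, 3317342829) ≈ 1.3397e-5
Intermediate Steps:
Mul(Mul(Add(3481, -47925), Pow(Add(-21925, -48848), -1)), Pow(46873, -1)) = Mul(Mul(-44444, Pow(-70773, -1)), Rational(1, 46873)) = Mul(Mul(-44444, Rational(-1, 70773)), Rational(1, 46873)) = Mul(Rational(44444, 70773), Rational(1, 46873)) = Rational(44444, 3317342829)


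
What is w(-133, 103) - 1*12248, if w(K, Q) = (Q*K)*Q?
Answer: -1423245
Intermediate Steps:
w(K, Q) = K*Q² (w(K, Q) = (K*Q)*Q = K*Q²)
w(-133, 103) - 1*12248 = -133*103² - 1*12248 = -133*10609 - 12248 = -1410997 - 12248 = -1423245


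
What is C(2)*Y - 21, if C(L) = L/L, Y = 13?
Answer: -8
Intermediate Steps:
C(L) = 1
C(2)*Y - 21 = 1*13 - 21 = 13 - 21 = -8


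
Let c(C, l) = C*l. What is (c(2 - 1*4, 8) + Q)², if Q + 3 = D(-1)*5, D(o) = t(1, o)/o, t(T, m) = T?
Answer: 576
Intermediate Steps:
D(o) = 1/o
Q = -8 (Q = -3 + 5/(-1) = -3 - 1*5 = -3 - 5 = -8)
(c(2 - 1*4, 8) + Q)² = ((2 - 1*4)*8 - 8)² = ((2 - 4)*8 - 8)² = (-2*8 - 8)² = (-16 - 8)² = (-24)² = 576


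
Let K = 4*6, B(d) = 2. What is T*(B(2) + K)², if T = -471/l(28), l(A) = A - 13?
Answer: -106132/5 ≈ -21226.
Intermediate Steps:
l(A) = -13 + A
K = 24
T = -157/5 (T = -471/(-13 + 28) = -471/15 = -471*1/15 = -157/5 ≈ -31.400)
T*(B(2) + K)² = -157*(2 + 24)²/5 = -157/5*26² = -157/5*676 = -106132/5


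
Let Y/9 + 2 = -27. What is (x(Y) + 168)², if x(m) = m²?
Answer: 4663387521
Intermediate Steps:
Y = -261 (Y = -18 + 9*(-27) = -18 - 243 = -261)
(x(Y) + 168)² = ((-261)² + 168)² = (68121 + 168)² = 68289² = 4663387521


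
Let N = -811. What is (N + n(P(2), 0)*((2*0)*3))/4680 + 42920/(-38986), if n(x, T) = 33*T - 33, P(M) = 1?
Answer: -116241623/91227240 ≈ -1.2742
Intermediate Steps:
n(x, T) = -33 + 33*T
(N + n(P(2), 0)*((2*0)*3))/4680 + 42920/(-38986) = (-811 + (-33 + 33*0)*((2*0)*3))/4680 + 42920/(-38986) = (-811 + (-33 + 0)*(0*3))*(1/4680) + 42920*(-1/38986) = (-811 - 33*0)*(1/4680) - 21460/19493 = (-811 + 0)*(1/4680) - 21460/19493 = -811*1/4680 - 21460/19493 = -811/4680 - 21460/19493 = -116241623/91227240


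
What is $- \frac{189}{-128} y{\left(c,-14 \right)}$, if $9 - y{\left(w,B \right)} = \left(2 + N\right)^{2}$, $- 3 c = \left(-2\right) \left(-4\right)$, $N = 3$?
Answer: $- \frac{189}{8} \approx -23.625$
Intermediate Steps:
$c = - \frac{8}{3}$ ($c = - \frac{\left(-2\right) \left(-4\right)}{3} = \left(- \frac{1}{3}\right) 8 = - \frac{8}{3} \approx -2.6667$)
$y{\left(w,B \right)} = -16$ ($y{\left(w,B \right)} = 9 - \left(2 + 3\right)^{2} = 9 - 5^{2} = 9 - 25 = -16$)
$- \frac{189}{-128} y{\left(c,-14 \right)} = - \frac{189}{-128} \left(-16\right) = \left(-189\right) \left(- \frac{1}{128}\right) \left(-16\right) = \frac{189}{128} \left(-16\right) = - \frac{189}{8}$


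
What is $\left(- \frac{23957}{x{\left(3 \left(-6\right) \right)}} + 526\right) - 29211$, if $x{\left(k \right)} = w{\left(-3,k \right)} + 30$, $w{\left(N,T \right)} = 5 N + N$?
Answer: $- \frac{368177}{12} \approx -30681.0$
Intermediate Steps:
$w{\left(N,T \right)} = 6 N$
$x{\left(k \right)} = 12$ ($x{\left(k \right)} = 6 \left(-3\right) + 30 = -18 + 30 = 12$)
$\left(- \frac{23957}{x{\left(3 \left(-6\right) \right)}} + 526\right) - 29211 = \left(- \frac{23957}{12} + 526\right) - 29211 = - \frac{17645}{12} - 29211 = - \frac{368177}{12}$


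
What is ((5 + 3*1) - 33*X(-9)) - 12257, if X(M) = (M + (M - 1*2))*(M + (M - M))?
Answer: -18189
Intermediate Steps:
X(M) = M*(-2 + 2*M) (X(M) = (M + (M - 2))*(M + 0) = (M + (-2 + M))*M = (-2 + 2*M)*M = M*(-2 + 2*M))
((5 + 3*1) - 33*X(-9)) - 12257 = ((5 + 3*1) - 66*(-9)*(-1 - 9)) - 12257 = ((5 + 3) - 66*(-9)*(-10)) - 12257 = (8 - 33*180) - 12257 = (8 - 5940) - 12257 = -5932 - 12257 = -18189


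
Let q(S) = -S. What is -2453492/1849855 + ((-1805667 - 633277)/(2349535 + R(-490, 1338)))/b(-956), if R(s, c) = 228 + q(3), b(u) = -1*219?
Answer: -1123258044203/849938078010 ≈ -1.3216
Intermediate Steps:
b(u) = -219
R(s, c) = 225 (R(s, c) = 228 - 1*3 = 228 - 3 = 225)
-2453492/1849855 + ((-1805667 - 633277)/(2349535 + R(-490, 1338)))/b(-956) = -2453492/1849855 + ((-1805667 - 633277)/(2349535 + 225))/(-219) = -2453492*1/1849855 - 2438944/2349760*(-1/219) = -2453492/1849855 - 2438944*1/2349760*(-1/219) = -2453492/1849855 - 76217/73430*(-1/219) = -2453492/1849855 + 76217/16081170 = -1123258044203/849938078010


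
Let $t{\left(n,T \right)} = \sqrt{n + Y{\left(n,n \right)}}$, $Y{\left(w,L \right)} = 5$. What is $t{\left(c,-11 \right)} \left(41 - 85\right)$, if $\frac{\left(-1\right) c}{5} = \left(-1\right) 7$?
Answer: $- 88 \sqrt{10} \approx -278.28$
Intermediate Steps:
$c = 35$ ($c = - 5 \left(\left(-1\right) 7\right) = \left(-5\right) \left(-7\right) = 35$)
$t{\left(n,T \right)} = \sqrt{5 + n}$ ($t{\left(n,T \right)} = \sqrt{n + 5} = \sqrt{5 + n}$)
$t{\left(c,-11 \right)} \left(41 - 85\right) = \sqrt{5 + 35} \left(41 - 85\right) = \sqrt{40} \left(-44\right) = 2 \sqrt{10} \left(-44\right) = - 88 \sqrt{10}$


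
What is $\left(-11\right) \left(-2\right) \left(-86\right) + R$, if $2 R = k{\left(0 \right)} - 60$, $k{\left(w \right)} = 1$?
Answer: $- \frac{3843}{2} \approx -1921.5$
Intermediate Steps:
$R = - \frac{59}{2}$ ($R = \frac{1 - 60}{2} = \frac{1}{2} \left(-59\right) = - \frac{59}{2} \approx -29.5$)
$\left(-11\right) \left(-2\right) \left(-86\right) + R = \left(-11\right) \left(-2\right) \left(-86\right) - \frac{59}{2} = 22 \left(-86\right) - \frac{59}{2} = -1892 - \frac{59}{2} = - \frac{3843}{2}$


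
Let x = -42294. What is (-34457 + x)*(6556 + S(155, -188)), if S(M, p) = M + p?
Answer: -500646773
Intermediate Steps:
(-34457 + x)*(6556 + S(155, -188)) = (-34457 - 42294)*(6556 + (155 - 188)) = -76751*(6556 - 33) = -76751*6523 = -500646773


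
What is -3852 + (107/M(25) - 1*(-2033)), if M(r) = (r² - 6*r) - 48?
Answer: -776606/427 ≈ -1818.8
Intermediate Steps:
M(r) = -48 + r² - 6*r
-3852 + (107/M(25) - 1*(-2033)) = -3852 + (107/(-48 + 25² - 6*25) - 1*(-2033)) = -3852 + (107/(-48 + 625 - 150) + 2033) = -3852 + (107/427 + 2033) = -3852 + 868198/427 = -776606/427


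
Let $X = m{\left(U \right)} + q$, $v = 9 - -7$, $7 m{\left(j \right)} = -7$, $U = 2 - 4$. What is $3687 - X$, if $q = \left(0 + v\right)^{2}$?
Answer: $3432$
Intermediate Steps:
$U = -2$
$m{\left(j \right)} = -1$ ($m{\left(j \right)} = \frac{1}{7} \left(-7\right) = -1$)
$v = 16$ ($v = 9 + 7 = 16$)
$q = 256$ ($q = \left(0 + 16\right)^{2} = 16^{2} = 256$)
$X = 255$ ($X = -1 + 256 = 255$)
$3687 - X = 3687 - 255 = 3432$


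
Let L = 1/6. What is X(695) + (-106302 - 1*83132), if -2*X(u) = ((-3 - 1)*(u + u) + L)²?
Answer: -1126462129/72 ≈ -1.5645e+7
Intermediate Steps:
L = ⅙ ≈ 0.16667
X(u) = -(⅙ - 8*u)²/2 (X(u) = -((-3 - 1)*(u + u) + ⅙)²/2 = -(-8*u + ⅙)²/2 = -(⅙ - 8*u)²/2)
X(695) + (-106302 - 1*83132) = -(-1 + 48*695)²/72 + (-106302 - 1*83132) = -(-1 + 33360)²/72 + (-106302 - 83132) = -1/72*33359² - 189434 = -1/72*1112822881 - 189434 = -1112822881/72 - 189434 = -1126462129/72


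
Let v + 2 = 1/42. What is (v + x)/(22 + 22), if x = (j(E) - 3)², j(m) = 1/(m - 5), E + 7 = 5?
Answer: 2323/12936 ≈ 0.17958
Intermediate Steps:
E = -2 (E = -7 + 5 = -2)
j(m) = 1/(-5 + m)
x = 484/49 (x = (1/(-5 - 2) - 3)² = (1/(-7) - 3)² = (-⅐ - 3)² = (-22/7)² = 484/49 ≈ 9.8775)
v = -83/42 (v = -2 + 1/42 = -83/42 ≈ -1.9762)
(v + x)/(22 + 22) = (-83/42 + 484/49)/(22 + 22) = (2323/294)/44 = (1/44)*(2323/294) = 2323/12936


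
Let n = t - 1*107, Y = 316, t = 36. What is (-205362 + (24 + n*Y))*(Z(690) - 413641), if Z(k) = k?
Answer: 94059501074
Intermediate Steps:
n = -71 (n = 36 - 1*107 = 36 - 107 = -71)
(-205362 + (24 + n*Y))*(Z(690) - 413641) = (-205362 + (24 - 71*316))*(690 - 413641) = (-205362 + (24 - 22436))*(-412951) = (-205362 - 22412)*(-412951) = -227774*(-412951) = 94059501074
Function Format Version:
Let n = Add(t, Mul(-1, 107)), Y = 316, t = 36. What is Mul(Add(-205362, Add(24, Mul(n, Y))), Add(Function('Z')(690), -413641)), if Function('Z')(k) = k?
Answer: 94059501074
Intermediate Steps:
n = -71 (n = Add(36, Mul(-1, 107)) = Add(36, -107) = -71)
Mul(Add(-205362, Add(24, Mul(n, Y))), Add(Function('Z')(690), -413641)) = Mul(Add(-205362, Add(24, Mul(-71, 316))), Add(690, -413641)) = Mul(Add(-205362, Add(24, -22436)), -412951) = Mul(Add(-205362, -22412), -412951) = Mul(-227774, -412951) = 94059501074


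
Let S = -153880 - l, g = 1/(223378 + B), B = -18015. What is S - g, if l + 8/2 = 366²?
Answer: -59110043017/205363 ≈ -2.8783e+5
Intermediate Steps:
l = 133952 (l = -4 + 366² = -4 + 133956 = 133952)
g = 1/205363 (g = 1/(223378 - 18015) = 1/205363 ≈ 4.8694e-6)
S = -287832 (S = -153880 - 1*133952 = -153880 - 133952 = -287832)
S - g = -287832 - 1*1/205363 = -287832 - 1/205363 = -59110043017/205363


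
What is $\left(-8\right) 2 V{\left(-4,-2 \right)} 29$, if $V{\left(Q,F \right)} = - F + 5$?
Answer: $-3248$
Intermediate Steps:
$V{\left(Q,F \right)} = 5 - F$
$\left(-8\right) 2 V{\left(-4,-2 \right)} 29 = \left(-8\right) 2 \left(5 - -2\right) 29 = - 16 \left(5 + 2\right) 29 = \left(-16\right) 7 \cdot 29 = \left(-112\right) 29 = -3248$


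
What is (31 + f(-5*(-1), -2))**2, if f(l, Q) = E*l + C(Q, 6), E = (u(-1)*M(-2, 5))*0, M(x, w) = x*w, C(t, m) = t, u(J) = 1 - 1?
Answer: 841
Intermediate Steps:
u(J) = 0
M(x, w) = w*x
E = 0 (E = (0*(5*(-2)))*0 = (0*(-10))*0 = 0*0 = 0)
f(l, Q) = Q (f(l, Q) = 0*l + Q = 0 + Q = Q)
(31 + f(-5*(-1), -2))**2 = (31 - 2)**2 = 29**2 = 841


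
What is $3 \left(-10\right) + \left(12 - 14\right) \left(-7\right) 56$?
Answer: $754$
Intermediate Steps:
$3 \left(-10\right) + \left(12 - 14\right) \left(-7\right) 56 = -30 + \left(-2\right) \left(-7\right) 56 = -30 + 14 \cdot 56 = -30 + 784 = 754$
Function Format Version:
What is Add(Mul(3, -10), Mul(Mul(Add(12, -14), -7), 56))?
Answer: 754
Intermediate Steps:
Add(Mul(3, -10), Mul(Mul(Add(12, -14), -7), 56)) = Add(-30, Mul(Mul(-2, -7), 56)) = Add(-30, Mul(14, 56)) = Add(-30, 784) = 754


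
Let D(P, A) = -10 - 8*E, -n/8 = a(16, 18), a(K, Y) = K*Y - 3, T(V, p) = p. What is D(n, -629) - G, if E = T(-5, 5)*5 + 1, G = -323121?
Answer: 322903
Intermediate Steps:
E = 26 (E = 5*5 + 1 = 25 + 1 = 26)
a(K, Y) = -3 + K*Y
n = -2280 (n = -8*(-3 + 16*18) = -8*(-3 + 288) = -8*285 = -2280)
D(P, A) = -218 (D(P, A) = -10 - 8*26 = -10 - 208 = -218)
D(n, -629) - G = -218 - 1*(-323121) = -218 + 323121 = 322903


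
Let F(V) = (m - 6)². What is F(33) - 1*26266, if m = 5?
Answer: -26265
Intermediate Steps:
F(V) = 1 (F(V) = (5 - 6)² = (-1)² = 1)
F(33) - 1*26266 = 1 - 1*26266 = 1 - 26266 = -26265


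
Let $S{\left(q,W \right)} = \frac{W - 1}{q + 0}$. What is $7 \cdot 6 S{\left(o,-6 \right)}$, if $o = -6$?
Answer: $49$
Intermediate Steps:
$S{\left(q,W \right)} = \frac{-1 + W}{q}$
$7 \cdot 6 S{\left(o,-6 \right)} = 7 \cdot 6 \frac{-1 - 6}{-6} = 42 \left(\left(- \frac{1}{6}\right) \left(-7\right)\right) = 42 \cdot \frac{7}{6} = 49$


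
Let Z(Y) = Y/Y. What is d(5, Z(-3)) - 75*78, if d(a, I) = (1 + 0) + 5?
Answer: -5844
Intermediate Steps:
Z(Y) = 1
d(a, I) = 6 (d(a, I) = 1 + 5 = 6)
d(5, Z(-3)) - 75*78 = 6 - 75*78 = 6 - 5850 = -5844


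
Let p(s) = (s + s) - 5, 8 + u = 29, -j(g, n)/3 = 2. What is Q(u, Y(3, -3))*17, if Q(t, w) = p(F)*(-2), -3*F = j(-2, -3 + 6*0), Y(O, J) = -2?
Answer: 34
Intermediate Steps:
j(g, n) = -6 (j(g, n) = -3*2 = -6)
F = 2 (F = -1/3*(-6) = 2)
u = 21 (u = -8 + 29 = 21)
p(s) = -5 + 2*s (p(s) = 2*s - 5 = -5 + 2*s)
Q(t, w) = 2 (Q(t, w) = (-5 + 2*2)*(-2) = (-5 + 4)*(-2) = -1*(-2) = 2)
Q(u, Y(3, -3))*17 = 2*17 = 34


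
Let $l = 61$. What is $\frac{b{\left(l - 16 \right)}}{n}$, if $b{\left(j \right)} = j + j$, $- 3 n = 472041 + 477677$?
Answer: $- \frac{135}{474859} \approx -0.0002843$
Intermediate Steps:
$n = - \frac{949718}{3}$ ($n = - \frac{472041 + 477677}{3} = \left(- \frac{1}{3}\right) 949718 = - \frac{949718}{3} \approx -3.1657 \cdot 10^{5}$)
$b{\left(j \right)} = 2 j$
$\frac{b{\left(l - 16 \right)}}{n} = \frac{2 \left(61 - 16\right)}{- \frac{949718}{3}} = 2 \left(61 - 16\right) \left(- \frac{3}{949718}\right) = 2 \cdot 45 \left(- \frac{3}{949718}\right) = 90 \left(- \frac{3}{949718}\right) = - \frac{135}{474859}$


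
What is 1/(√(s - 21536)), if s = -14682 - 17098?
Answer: -I*√1481/8886 ≈ -0.0043308*I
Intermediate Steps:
s = -31780
1/(√(s - 21536)) = 1/(√(-31780 - 21536)) = 1/(√(-53316)) = 1/(6*I*√1481) = -I*√1481/8886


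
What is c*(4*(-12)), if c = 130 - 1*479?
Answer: 16752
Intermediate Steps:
c = -349 (c = 130 - 479 = -349)
c*(4*(-12)) = -1396*(-12) = -349*(-48) = 16752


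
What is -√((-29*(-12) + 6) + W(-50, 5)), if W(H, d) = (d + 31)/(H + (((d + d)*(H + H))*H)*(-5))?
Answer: -12*√170785817/8335 ≈ -18.815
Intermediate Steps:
W(H, d) = (31 + d)/(H - 20*d*H²) (W(H, d) = (31 + d)/(H + (((2*d)*(2*H))*H)*(-5)) = (31 + d)/(H + ((4*H*d)*H)*(-5)) = (31 + d)/(H + (4*d*H²)*(-5)) = (31 + d)/(H - 20*d*H²))
-√((-29*(-12) + 6) + W(-50, 5)) = -√((-29*(-12) + 6) + (-31 - 1*5)/((-50)*(-1 + 20*(-50)*5))) = -√((348 + 6) - (-31 - 5)/(50*(-1 - 5000))) = -√(354 - 1/50*(-36)/(-5001)) = -√(354 - 1/50*(-1/5001)*(-36)) = -√(354 - 6/41675) = -√(14752944/41675) = -12*√170785817/8335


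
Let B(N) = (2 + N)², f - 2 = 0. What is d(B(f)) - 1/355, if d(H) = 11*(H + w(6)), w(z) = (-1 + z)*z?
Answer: 179629/355 ≈ 506.00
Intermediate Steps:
f = 2 (f = 2 + 0 = 2)
w(z) = z*(-1 + z)
d(H) = 330 + 11*H (d(H) = 11*(H + 6*(-1 + 6)) = 11*(H + 6*5) = 11*(H + 30) = 11*(30 + H) = 330 + 11*H)
d(B(f)) - 1/355 = (330 + 11*(2 + 2)²) - 1/355 = (330 + 11*4²) - 1*1/355 = (330 + 11*16) - 1/355 = (330 + 176) - 1/355 = 506 - 1/355 = 179629/355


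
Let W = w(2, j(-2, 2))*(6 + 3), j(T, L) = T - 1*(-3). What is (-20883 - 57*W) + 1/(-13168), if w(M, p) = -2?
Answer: -261476977/13168 ≈ -19857.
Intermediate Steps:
j(T, L) = 3 + T (j(T, L) = T + 3 = 3 + T)
W = -18 (W = -2*(6 + 3) = -2*9 = -18)
(-20883 - 57*W) + 1/(-13168) = (-20883 - 57*(-18)) + 1/(-13168) = (-20883 + 1026) - 1/13168 = -19857 - 1/13168 = -261476977/13168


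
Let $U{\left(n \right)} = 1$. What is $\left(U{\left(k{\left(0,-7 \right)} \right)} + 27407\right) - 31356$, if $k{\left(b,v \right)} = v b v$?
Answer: $-3948$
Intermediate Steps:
$k{\left(b,v \right)} = b v^{2}$ ($k{\left(b,v \right)} = b v v = b v^{2}$)
$\left(U{\left(k{\left(0,-7 \right)} \right)} + 27407\right) - 31356 = \left(1 + 27407\right) - 31356 = 27408 - 31356 = -3948$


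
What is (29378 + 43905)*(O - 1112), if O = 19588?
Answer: 1353976708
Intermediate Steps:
(29378 + 43905)*(O - 1112) = (29378 + 43905)*(19588 - 1112) = 73283*18476 = 1353976708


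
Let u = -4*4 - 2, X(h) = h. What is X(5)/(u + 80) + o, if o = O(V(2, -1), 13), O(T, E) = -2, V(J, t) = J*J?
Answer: -119/62 ≈ -1.9194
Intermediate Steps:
V(J, t) = J²
o = -2
u = -18 (u = -16 - 2 = -18)
X(5)/(u + 80) + o = 5/(-18 + 80) - 2 = 5/62 - 2 = -119/62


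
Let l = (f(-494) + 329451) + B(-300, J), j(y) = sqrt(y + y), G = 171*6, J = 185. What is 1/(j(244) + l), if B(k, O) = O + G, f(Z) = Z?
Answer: 41271/13626363467 - sqrt(122)/54505453868 ≈ 3.0286e-6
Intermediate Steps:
G = 1026
B(k, O) = 1026 + O (B(k, O) = O + 1026 = 1026 + O)
j(y) = sqrt(2)*sqrt(y) (j(y) = sqrt(2*y) = sqrt(2)*sqrt(y))
l = 330168 (l = (-494 + 329451) + (1026 + 185) = 328957 + 1211 = 330168)
1/(j(244) + l) = 1/(sqrt(2)*sqrt(244) + 330168) = 1/(sqrt(2)*(2*sqrt(61)) + 330168) = 1/(2*sqrt(122) + 330168) = 1/(330168 + 2*sqrt(122))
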